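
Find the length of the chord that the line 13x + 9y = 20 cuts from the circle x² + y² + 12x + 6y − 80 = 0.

5√10

Centre (−6, −3), r² = 125. Perpendicular distance d from centre to line = |−125| / √250 = 125/√250.
Half the chord is √(r² − d²) = √(125/2), so the full chord is 5√10.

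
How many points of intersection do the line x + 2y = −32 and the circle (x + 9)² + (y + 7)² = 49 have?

d² = (1·(−9) + 2·(−7) − (−32))²/5 = 81/5; r² = 49.
Since d² < r², the line cuts the circle twice.

2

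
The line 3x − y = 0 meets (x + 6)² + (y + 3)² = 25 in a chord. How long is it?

The distance from (−6, −3) to the line is 15/√10, and r² = 25.
Half the chord is √(r² − d²) = √(5/2), so the full chord is √10.

√10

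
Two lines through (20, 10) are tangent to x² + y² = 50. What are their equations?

x − 7y = −50 and x − y = 10

Let a tangent through (20, 10) have slope m. Its distance from (0, 0) must equal 5√2:
(−20m − (−10))² = 50(m² + 1)
7m² − 8m + 1 = 0, so m = 1/7 or m = 1.
Through (20, 10) these give x − 7y = −50 and x − y = 10.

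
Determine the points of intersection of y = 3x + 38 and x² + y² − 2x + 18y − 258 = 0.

(−17, −13) and (−11, 5)

Express y = 3x + 38 and substitute into the circle:
10x² + 280x + 1870 = 0  ⟹  x² + 28x + 187 = 0
x = −11 or x = −17, giving (−11, 5) and (−17, −13).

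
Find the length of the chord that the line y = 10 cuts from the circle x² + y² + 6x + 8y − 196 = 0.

Express y = 10 and substitute into the circle:
x² + 6x − 16 = 0
x = 2 or x = −8, giving (2, 10) and (−8, 10).
Chord length = distance between (2, 10) and (−8, 10) = √100 = 10.

10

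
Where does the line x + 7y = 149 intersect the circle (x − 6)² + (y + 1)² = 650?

(−5, 22) and (23, 18)

Substitute y = (149 − x)/7:
50x² − 900x − 5750 = 0  ⟹  x² − 18x − 115 = 0
x = 23 or x = −5, giving (23, 18) and (−5, 22).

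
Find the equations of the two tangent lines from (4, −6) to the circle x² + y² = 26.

5x − y = 26 and x + 5y = −26

Write the tangent as mx − y + (−6 − m·(4)) = 0 and set its distance from the centre to √26:
[m·(−4) − (6)]² = 26(m² + 1)
5m² − 24m − 5 = 0, so m = 5 or m = −1/5.
Through (4, −6) these give 5x − y = 26 and x + 5y = −26.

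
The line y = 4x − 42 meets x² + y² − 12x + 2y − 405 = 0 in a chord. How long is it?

Centre (6, −1), r² = 442. Perpendicular distance d from centre to line = |−17| / √17 = 17/√17.
Half the chord is √(r² − d²) = √(425), so the full chord is 10√17.

10√17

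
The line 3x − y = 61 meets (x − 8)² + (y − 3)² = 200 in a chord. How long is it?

The distance from (8, 3) to the line is 40/√10, and r² = 200.
Chord = 2√(r² − d²) = 2·√(40) = 4√10.

4√10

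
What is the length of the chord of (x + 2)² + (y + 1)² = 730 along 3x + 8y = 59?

6√73

Centre (−2, −1), r² = 730. Perpendicular distance d from centre to line = |−73| / √73 = 73/√73.
Half the chord is √(r² − d²) = √(657), so the full chord is 6√73.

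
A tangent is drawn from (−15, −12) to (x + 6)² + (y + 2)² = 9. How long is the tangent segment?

2√43

With centre O = (−6, −2), |OP|² = 181 and r² = 9.
By the tangent–radius right angle, tangent length = √(|PO|² − r²) = √172 = 2√43.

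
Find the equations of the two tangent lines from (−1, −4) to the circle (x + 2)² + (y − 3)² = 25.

4x − 3y = 8 and 3x + 4y = −19

A line y − (−4) = m(x − (−1)) is tangent when its distance from (−2, 3) is 5:
(−1m − (7))² = 25(m² + 1)
12m² − 7m − 12 = 0, so m = 4/3 or m = −3/4.
With m = 4/3: 4x − 3y = 8. With m = −3/4: 3x + 4y = −19.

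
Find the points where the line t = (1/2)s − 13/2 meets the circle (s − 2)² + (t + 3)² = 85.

From the line, t = (−13 + s)/2. Substituting:
5s² − 30s − 275 = 0  ⟹  s² − 6s − 55 = 0
s = 11 or s = −5, giving (11, −1) and (−5, −9).

(−5, −9) and (11, −1)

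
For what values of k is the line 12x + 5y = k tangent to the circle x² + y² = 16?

Tangency holds when the distance from the centre (0, 0) to the line equals the radius 4:
|12·0 + 5·0 − k| / √169 = 4
|k| = 4·13, so k = 52 or k = −52.

k = −52 or k = 52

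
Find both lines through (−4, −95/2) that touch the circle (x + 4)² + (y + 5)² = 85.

A line y − (−95/2) = m(x − (−4)) is tangent when its distance from (−4, −5) is √85:
(0m − (85/2))² = 85(m² + 1)
4m² − 81 = 0, so m = −9/2 or m = 9/2.
Through (−4, −95/2) these give 9x + 2y = −131 and 9x − 2y = 59.

9x + 2y = −131 and 9x − 2y = 59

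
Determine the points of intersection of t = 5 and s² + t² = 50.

(−5, 5) and (5, 5)

Substitute t = 5:
s² − 25 = 0
s = 5 or s = −5, giving (5, 5) and (−5, 5).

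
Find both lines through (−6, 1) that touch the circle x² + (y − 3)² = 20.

2x − y = −13 and x + 2y = −4

A line y − (1) = m(x − (−6)) is tangent when its distance from (0, 3) is 2√5:
[m·(6) − (2)]² = 20(m² + 1)
2m² − 3m − 2 = 0, so m = 2 or m = −1/2.
Through (−6, 1) these give 2x − y = −13 and x + 2y = −4.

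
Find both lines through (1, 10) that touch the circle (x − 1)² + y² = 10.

3x + y = 13 and 3x − y = −7

Write the tangent as mx − y + (10 − m·(1)) = 0 and set its distance from the centre to √10:
(0m − (−10))² = 10(m² + 1)
m² − 9 = 0, so m = −3 or m = 3.
Through (1, 10) these give 3x + y = 13 and 3x − y = −7.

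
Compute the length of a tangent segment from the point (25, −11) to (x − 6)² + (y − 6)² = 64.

The centre is (6, 6) and r = 8. The square of the distance from P to the centre is 361 + 289 = 650.
Power of the point: PT² = |PO|² − r² = 586, so PT = √586.

√586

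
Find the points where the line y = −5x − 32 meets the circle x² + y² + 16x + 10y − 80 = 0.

Substitute y = −5x − 32:
26x² + 286x + 624 = 0  ⟹  x² + 11x + 24 = 0
x = −3 or x = −8, giving (−3, −17) and (−8, 8).

(−8, 8) and (−3, −17)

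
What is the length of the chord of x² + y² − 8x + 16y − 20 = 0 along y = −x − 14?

The distance from (4, −8) to the line is 10/√2, and r² = 100.
Chord = 2√(r² − d²) = 2·√(50) = 10√2.

10√2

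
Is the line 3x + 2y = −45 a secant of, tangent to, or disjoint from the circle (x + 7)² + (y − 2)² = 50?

disjoint

Substituting the line into the circle gives 13x² + 350x + 2397 = 0.
Δ = 122500 − 124644 = −2144.
No real roots: the line does not meet the circle.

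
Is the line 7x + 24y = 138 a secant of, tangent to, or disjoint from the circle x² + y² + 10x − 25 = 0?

Substituting the line into the circle gives 625x² + 3828x + 4644 = 0.
Δ = 14653584 − 11610000 = 3043584.
Two real roots: the line is a secant.

secant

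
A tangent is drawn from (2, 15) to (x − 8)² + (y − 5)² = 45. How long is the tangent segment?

With centre O = (8, 5), |OP|² = 136 and r² = 45.
By the tangent–radius right angle, tangent length = √(|PO|² − r²) = √91.

√91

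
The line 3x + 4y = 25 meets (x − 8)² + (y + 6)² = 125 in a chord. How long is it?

20

Substitute y = (25 − 3x)/4:
25x² − 550x + 1425 = 0  ⟹  x² − 22x + 57 = 0
x = 19 or x = 3, giving (19, −8) and (3, 4).
Chord length = distance between (19, −8) and (3, 4) = √400 = 20.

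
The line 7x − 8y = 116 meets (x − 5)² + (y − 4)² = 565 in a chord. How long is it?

4√113

From the line, y = (−116 + 7x)/8. Substituting:
113x² − 2712x − 12656 = 0  ⟹  x² − 24x − 112 = 0
x = 28 or x = −4, giving (28, 10) and (−4, −18).
Chord length = distance between (28, 10) and (−4, −18) = √1808 = 4√113.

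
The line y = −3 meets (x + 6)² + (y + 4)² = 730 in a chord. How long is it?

54

Substitute y = −3:
x² + 12x − 693 = 0
x = 21 or x = −33, giving (21, −3) and (−33, −3).
|(21, −3) − (−33, −3)| = √((54)² + (0)²) = 54.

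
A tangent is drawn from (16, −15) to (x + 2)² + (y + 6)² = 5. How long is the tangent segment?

20

The centre is (−2, −6) and r = √5. The square of the distance from P to the centre is 324 + 81 = 405.
The tangent meets the radius at right angles, so tangent² = |PO|² − r² = 405 − 5 = 400.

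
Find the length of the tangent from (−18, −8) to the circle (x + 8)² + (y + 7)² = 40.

Centre (−8, −7), r² = 40. |PO|² = (−10)² + (−1)² = 101.
Power of the point: PT² = |PO|² − r² = 61, so PT = √61.

√61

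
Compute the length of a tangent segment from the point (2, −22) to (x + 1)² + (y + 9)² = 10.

2√42

The centre is (−1, −9) and r = √10. The square of the distance from P to the centre is 9 + 169 = 178.
By the tangent–radius right angle, tangent length = √(|PO|² − r²) = √168 = 2√42.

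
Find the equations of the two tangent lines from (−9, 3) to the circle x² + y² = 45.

2x + y = −15 and x − 2y = −15

Let a tangent through (−9, 3) have slope m. Its distance from (0, 0) must equal 3√5:
(9m − (−3))² = 45(m² + 1)
2m² + 3m − 2 = 0, so m = −2 or m = 1/2.
With m = −2: 2x + y = −15. With m = 1/2: x − 2y = −15.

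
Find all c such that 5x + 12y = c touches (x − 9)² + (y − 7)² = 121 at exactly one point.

c = −14 or c = 272

Tangency holds when the distance from the centre (9, 7) to the line equals the radius 11:
|5·9 + 12·7 − c| / √169 = 11
|c − (129)| = 11·13, so c = 272 or c = −14.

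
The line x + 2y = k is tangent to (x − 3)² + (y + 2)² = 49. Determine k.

The line touches the circle iff its distance from (3, −2) is 7:
|1·3 + 2·(−2) − k| / √5 = 7
|k − (−1)| = 7√5.

k = −1 ± 7√5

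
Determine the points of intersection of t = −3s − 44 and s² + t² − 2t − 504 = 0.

Express t = −3s − 44 and substitute into the circle:
10s² + 270s + 1520 = 0  ⟹  s² + 27s + 152 = 0
s = −8 or s = −19, giving (−8, −20) and (−19, 13).

(−19, 13) and (−8, −20)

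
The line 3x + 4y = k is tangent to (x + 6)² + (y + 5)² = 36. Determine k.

For a tangent, require d(centre, line) = r = 6.
|3·(−6) + 4·(−5) − k| / √25 = 6
|k − (−38)| = 6·5, so k = −8 or k = −68.

k = −68 or k = −8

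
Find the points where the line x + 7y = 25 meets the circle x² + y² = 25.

Express y = (25 − x)/7 and substitute into the circle:
50x² − 50x − 600 = 0  ⟹  x² − x − 12 = 0
x = 4 or x = −3, giving (4, 3) and (−3, 4).

(−3, 4) and (4, 3)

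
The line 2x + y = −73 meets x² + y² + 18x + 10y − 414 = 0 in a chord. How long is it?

4√5

Centre (−9, −5), r² = 520. Perpendicular distance d from centre to line = |50| / √5 = 50/√5.
Chord = 2√(r² − d²) = 2·√(20) = 4√5.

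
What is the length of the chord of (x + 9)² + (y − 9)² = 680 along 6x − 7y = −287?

From the line, y = (287 + 6x)/7. Substituting:
85x² + 3570x + 20825 = 0  ⟹  x² + 42x + 245 = 0
x = −7 or x = −35, giving (−7, 35) and (−35, 11).
|(−7, 35) − (−35, 11)| = √((28)² + (24)²) = 4√85.

4√85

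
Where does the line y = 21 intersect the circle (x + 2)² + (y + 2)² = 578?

(−9, 21) and (5, 21)

Substitute y = 21:
x² + 4x − 45 = 0
x = 5 or x = −9, giving (5, 21) and (−9, 21).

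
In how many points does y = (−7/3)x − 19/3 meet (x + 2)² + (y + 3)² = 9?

Substituting the line into the circle gives 58x² + 176x + 55 = 0.
Discriminant = (176)² − 4·58·(55) = 18216 > 0.
Two real roots: the line is a secant.

2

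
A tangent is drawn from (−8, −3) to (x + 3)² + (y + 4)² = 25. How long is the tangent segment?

With centre O = (−3, −4), |OP|² = 26 and r² = 25.
Power of the point: PT² = |PO|² − r² = 1, so PT = 1.

1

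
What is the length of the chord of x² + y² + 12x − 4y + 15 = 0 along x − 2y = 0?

2√5

Centre (−6, 2), r² = 25. Perpendicular distance d from centre to line = |−10| / √5 = 10/√5.
Chord = 2√(r² − d²) = 2·√(5) = 2√5.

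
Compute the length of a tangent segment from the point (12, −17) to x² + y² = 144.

The centre is (0, 0) and r = 12. The square of the distance from P to the centre is 144 + 289 = 433.
The tangent meets the radius at right angles, so tangent² = |PO|² − r² = 433 − 144 = 289.

17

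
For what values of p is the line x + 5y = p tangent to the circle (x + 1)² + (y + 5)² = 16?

For a tangent, require d(centre, line) = r = 4.
|1·(−1) + 5·(−5) − p| / √26 = 4
|p − (−26)| = 4√26.

p = −26 ± 4√26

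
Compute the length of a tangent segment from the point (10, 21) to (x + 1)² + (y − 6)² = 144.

√202

Centre (−1, 6), r² = 144. |PO|² = (11)² + (15)² = 346.
The tangent meets the radius at right angles, so tangent² = |PO|² − r² = 346 − 144 = 202.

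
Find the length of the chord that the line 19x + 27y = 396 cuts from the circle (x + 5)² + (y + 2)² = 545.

From the line, y = (396 − 19x)/27. Substituting:
1090x² − 9810x − 176580 = 0  ⟹  x² − 9x − 162 = 0
x = 18 or x = −9, giving (18, 2) and (−9, 21).
|(18, 2) − (−9, 21)| = √((27)² + (−19)²) = √1090.

√1090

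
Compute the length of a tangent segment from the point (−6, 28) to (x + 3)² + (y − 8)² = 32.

√377

Centre (−3, 8), r² = 32. |PO|² = (−3)² + (20)² = 409.
Power of the point: PT² = |PO|² − r² = 377, so PT = √377.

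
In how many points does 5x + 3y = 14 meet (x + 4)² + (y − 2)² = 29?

Substituting the line into the circle gives 34x² − 8x − 53 = 0.
Δ = 64 − (−7208) = 7272.
Two real roots: the line is a secant.

2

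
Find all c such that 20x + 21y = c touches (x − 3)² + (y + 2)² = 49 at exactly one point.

For a tangent, require d(centre, line) = r = 7.
|20·3 + 21·(−2) − c| / √841 = 7
|c − (18)| = 7·29, so c = 221 or c = −185.

c = −185 or c = 221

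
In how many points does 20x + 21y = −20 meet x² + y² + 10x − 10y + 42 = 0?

d² = (20·(−5) + 21·5 − (−20))²/841 = 625/841; r² = 8.
Since d² < r², the line cuts the circle twice.

2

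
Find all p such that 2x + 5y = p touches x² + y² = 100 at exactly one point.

p = ±10√29

For a tangent, require d(centre, line) = r = 10.
|2·0 + 5·0 − p| / √29 = 10
|p| = 10√29.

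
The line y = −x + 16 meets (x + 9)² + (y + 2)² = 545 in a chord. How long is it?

19√2

Centre (−9, −2), r² = 545. Perpendicular distance d from centre to line = |−27| / √2 = 27/√2.
Chord = 2√(r² − d²) = 2·√(361/2) = 19√2.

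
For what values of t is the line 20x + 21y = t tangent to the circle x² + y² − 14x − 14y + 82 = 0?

t = 171 or t = 403

The line touches the circle iff its distance from (7, 7) is 4:
|20·7 + 21·7 − t| / √841 = 4
|t − (287)| = 4·29, so t = 403 or t = 171.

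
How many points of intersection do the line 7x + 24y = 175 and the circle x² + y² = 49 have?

Substituting the line into the circle gives 625x² − 2450x + 2401 = 0.
Discriminant = (−2450)² − 4·625·(2401) = 0.
A repeated root: the line is tangent.

1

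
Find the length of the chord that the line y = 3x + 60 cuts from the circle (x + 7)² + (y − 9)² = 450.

12√10

From the line, y = 3x + 60. Substituting:
10x² + 320x + 2200 = 0  ⟹  x² + 32x + 220 = 0
x = −10 or x = −22, giving (−10, 30) and (−22, −6).
Chord length = distance between (−10, 30) and (−22, −6) = √1440 = 12√10.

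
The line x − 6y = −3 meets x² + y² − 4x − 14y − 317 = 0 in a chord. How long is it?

Substitute y = (3 + x)/6:
37x² − 222x − 11655 = 0  ⟹  x² − 6x − 315 = 0
x = 21 or x = −15, giving (21, 4) and (−15, −2).
|(21, 4) − (−15, −2)| = √((36)² + (6)²) = 6√37.

6√37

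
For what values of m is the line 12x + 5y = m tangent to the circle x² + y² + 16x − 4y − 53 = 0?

For a tangent, require d(centre, line) = r = 11.
|12·(−8) + 5·2 − m| / √169 = 11
|m − (−86)| = 11·13, so m = 57 or m = −229.

m = −229 or m = 57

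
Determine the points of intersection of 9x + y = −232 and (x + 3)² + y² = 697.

Substitute y = −9x − 232:
82x² + 4182x + 53136 = 0  ⟹  x² + 51x + 648 = 0
x = −24 or x = −27, giving (−24, −16) and (−27, 11).

(−27, 11) and (−24, −16)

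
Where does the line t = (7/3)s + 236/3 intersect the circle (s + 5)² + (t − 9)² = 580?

(−29, 11) and (−23, 25)

From the line, t = (236 + 7s)/3. Substituting:
58s² + 3016s + 38686 = 0  ⟹  s² + 52s + 667 = 0
s = −23 or s = −29, giving (−23, 25) and (−29, 11).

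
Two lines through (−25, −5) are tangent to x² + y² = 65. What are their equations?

Write the tangent as mx − y + (−5 − m·(−25)) = 0 and set its distance from the centre to √65:
[m·(25) − (5)]² = 65(m² + 1)
56m² − 25m − 4 = 0, so m = 4/7 or m = −1/8.
Through (−25, −5) these give 4x − 7y = −65 and x + 8y = −65.

4x − 7y = −65 and x + 8y = −65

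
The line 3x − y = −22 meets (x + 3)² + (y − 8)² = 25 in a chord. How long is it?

3√10

Substitute y = 3x + 22:
10x² + 90x + 180 = 0  ⟹  x² + 9x + 18 = 0
x = −3 or x = −6, giving (−3, 13) and (−6, 4).
Chord length = distance between (−3, 13) and (−6, 4) = √90 = 3√10.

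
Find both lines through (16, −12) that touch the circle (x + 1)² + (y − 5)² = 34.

5x + 3y = 44 and 3x + 5y = −12

A line y − (−12) = m(x − (16)) is tangent when its distance from (−1, 5) is √34:
(−17m − (17))² = 34(m² + 1)
15m² + 34m + 15 = 0, so m = −5/3 or m = −3/5.
Through (16, −12) these give 5x + 3y = 44 and 3x + 5y = −12.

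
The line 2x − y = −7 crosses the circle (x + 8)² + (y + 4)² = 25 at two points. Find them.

(−8, −9) and (−4, −1)

From the line, y = 2x + 7. Substituting:
5x² + 60x + 160 = 0  ⟹  x² + 12x + 32 = 0
x = −4 or x = −8, giving (−4, −1) and (−8, −9).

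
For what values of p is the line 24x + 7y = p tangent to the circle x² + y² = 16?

p = −100 or p = 100

The line touches the circle iff its distance from (0, 0) is 4:
|24·0 + 7·0 − p| / √625 = 4
|p| = 4·25, so p = 100 or p = −100.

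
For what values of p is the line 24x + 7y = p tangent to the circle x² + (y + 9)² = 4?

The line touches the circle iff its distance from (0, −9) is 2:
|24·0 + 7·(−9) − p| / √625 = 2
|p − (−63)| = 2·25, so p = −13 or p = −113.

p = −113 or p = −13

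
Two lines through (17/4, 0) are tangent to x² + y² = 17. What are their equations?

Write the tangent as mx − y + (0 − m·(17/4)) = 0 and set its distance from the centre to √17:
(−17/4m − (0))² = 17(m² + 1)
m² − 16 = 0, so m = 4 or m = −4.
Through (17/4, 0) these give 4x − y = 17 and 4x + y = 17.

4x − y = 17 and 4x + y = 17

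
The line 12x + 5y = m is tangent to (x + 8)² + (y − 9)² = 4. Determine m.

m = −77 or m = −25

The line touches the circle iff its distance from (−8, 9) is 2:
|12·(−8) + 5·9 − m| / √169 = 2
|m − (−51)| = 2·13, so m = −25 or m = −77.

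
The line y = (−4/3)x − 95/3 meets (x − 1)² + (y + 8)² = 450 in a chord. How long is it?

From the line, y = (−95 − 4x)/3. Substituting:
25x² + 550x + 1000 = 0  ⟹  x² + 22x + 40 = 0
x = −2 or x = −20, giving (−2, −29) and (−20, −5).
|(−2, −29) − (−20, −5)| = √((18)² + (−24)²) = 30.

30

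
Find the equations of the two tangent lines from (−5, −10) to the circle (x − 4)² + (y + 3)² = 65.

8x − y = −30 and x + 8y = −85

A line y − (−10) = m(x − (−5)) is tangent when its distance from (4, −3) is √65:
(9m − (7))² = 65(m² + 1)
8m² − 63m − 8 = 0, so m = 8 or m = −1/8.
Through (−5, −10) these give 8x − y = −30 and x + 8y = −85.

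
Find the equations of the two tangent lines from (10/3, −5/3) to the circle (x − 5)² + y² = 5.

Write the tangent as mx − y + (−5/3 − m·(10/3)) = 0 and set its distance from the centre to √5:
[m·(5/3) − (5/3)]² = 5(m² + 1)
2m² + 5m + 2 = 0, so m = −1/2 or m = −2.
With m = −1/2: x + 2y = 0. With m = −2: 2x + y = 5.

x + 2y = 0 and 2x + y = 5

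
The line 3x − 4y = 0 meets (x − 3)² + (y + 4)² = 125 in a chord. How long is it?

From the line, y = (3x)/4. Substituting:
25x² − 1600 = 0  ⟹  x² − 64 = 0
x = 8 or x = −8, giving (8, 6) and (−8, −6).
Chord length = distance between (8, 6) and (−8, −6) = √400 = 20.

20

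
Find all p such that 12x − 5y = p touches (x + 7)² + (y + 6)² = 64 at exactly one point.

Tangency holds when the distance from the centre (−7, −6) to the line equals the radius 8:
|12·(−7) − 5·(−6) − p| / √169 = 8
|p − (−54)| = 8·13, so p = 50 or p = −158.

p = −158 or p = 50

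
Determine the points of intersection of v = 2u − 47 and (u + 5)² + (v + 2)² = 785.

From the line, v = 2u − 47. Substituting:
5u² − 170u + 1265 = 0  ⟹  u² − 34u + 253 = 0
u = 23 or u = 11, giving (23, −1) and (11, −25).

(11, −25) and (23, −1)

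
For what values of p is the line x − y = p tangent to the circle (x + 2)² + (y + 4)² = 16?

p = 2 ± 4√2

Tangency holds when the distance from the centre (−2, −4) to the line equals the radius 4:
|1·(−2) − 1·(−4) − p| / √2 = 4
|p − (2)| = 4√2.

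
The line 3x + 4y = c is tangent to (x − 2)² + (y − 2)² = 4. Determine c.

c = 4 or c = 24

The line touches the circle iff its distance from (2, 2) is 2:
|3·2 + 4·2 − c| / √25 = 2
|c − (14)| = 2·5, so c = 24 or c = 4.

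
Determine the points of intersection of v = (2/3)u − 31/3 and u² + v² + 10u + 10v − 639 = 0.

Express v = (−31 + 2u)/3 and substitute into the circle:
13u² + 26u − 5720 = 0  ⟹  u² + 2u − 440 = 0
u = 20 or u = −22, giving (20, 3) and (−22, −25).

(−22, −25) and (20, 3)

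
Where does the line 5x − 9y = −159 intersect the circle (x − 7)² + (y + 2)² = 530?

(−12, 11) and (6, 21)

From the line, y = (159 + 5x)/9. Substituting:
106x² + 636x − 7632 = 0  ⟹  x² + 6x − 72 = 0
x = 6 or x = −12, giving (6, 21) and (−12, 11).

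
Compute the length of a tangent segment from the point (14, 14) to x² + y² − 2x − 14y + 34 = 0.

√202

The centre is (1, 7) and r = 4. The square of the distance from P to the centre is 169 + 49 = 218.
By the tangent–radius right angle, tangent length = √(|PO|² − r²) = √202.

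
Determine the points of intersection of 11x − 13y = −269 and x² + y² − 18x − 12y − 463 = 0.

Substitute y = (269 + 11x)/13:
290x² + 1160x − 47850 = 0  ⟹  x² + 4x − 165 = 0
x = 11 or x = −15, giving (11, 30) and (−15, 8).

(−15, 8) and (11, 30)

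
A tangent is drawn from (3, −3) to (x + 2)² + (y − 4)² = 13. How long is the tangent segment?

With centre O = (−2, 4), |OP|² = 74 and r² = 13.
Power of the point: PT² = |PO|² − r² = 61, so PT = √61.

√61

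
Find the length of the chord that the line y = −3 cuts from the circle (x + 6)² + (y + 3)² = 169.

26

From the line, y = −3. Substituting:
x² + 12x − 133 = 0
x = 7 or x = −19, giving (7, −3) and (−19, −3).
Chord length = distance between (7, −3) and (−19, −3) = √676 = 26.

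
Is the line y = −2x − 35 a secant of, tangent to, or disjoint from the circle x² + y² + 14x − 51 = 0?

secant

Substituting the line into the circle gives 5x² + 154x + 1174 = 0.
Discriminant = (154)² − 4·5·(1174) = 236 > 0.
Two real roots: the line is a secant.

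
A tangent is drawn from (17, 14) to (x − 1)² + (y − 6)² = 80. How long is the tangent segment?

Centre (1, 6), r² = 80. |PO|² = (16)² + (8)² = 320.
Power of the point: PT² = |PO|² − r² = 240, so PT = 4√15.

4√15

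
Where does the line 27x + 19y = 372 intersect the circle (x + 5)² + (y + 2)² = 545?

From the line, y = (372 − 27x)/19. Substituting:
1090x² − 18530x − 19620 = 0  ⟹  x² − 17x − 18 = 0
x = 18 or x = −1, giving (18, −6) and (−1, 21).

(−1, 21) and (18, −6)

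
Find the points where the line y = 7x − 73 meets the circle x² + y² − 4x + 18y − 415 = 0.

Express y = 7x − 73 and substitute into the circle:
50x² − 900x + 3600 = 0  ⟹  x² − 18x + 72 = 0
x = 12 or x = 6, giving (12, 11) and (6, −31).

(6, −31) and (12, 11)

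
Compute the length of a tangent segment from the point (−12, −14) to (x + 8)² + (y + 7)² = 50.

√15

Centre (−8, −7), r² = 50. |PO|² = (−4)² + (−7)² = 65.
Power of the point: PT² = |PO|² − r² = 15, so PT = √15.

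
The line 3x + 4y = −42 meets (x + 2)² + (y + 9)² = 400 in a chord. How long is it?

Centre (−2, −9), r² = 400. Perpendicular distance d from centre to line = |0| / √25 = 0/√25.
Chord = 2√(r² − d²) = 2·√(400) = 40.

40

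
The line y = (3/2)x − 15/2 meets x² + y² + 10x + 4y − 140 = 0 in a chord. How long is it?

6√13

The distance from (−5, −2) to the line is 26/√13, and r² = 169.
Half the chord is √(r² − d²) = √(117), so the full chord is 6√13.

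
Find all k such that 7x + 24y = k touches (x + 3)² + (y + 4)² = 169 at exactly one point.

The line touches the circle iff its distance from (−3, −4) is 13:
|7·(−3) + 24·(−4) − k| / √625 = 13
|k − (−117)| = 13·25, so k = 208 or k = −442.

k = −442 or k = 208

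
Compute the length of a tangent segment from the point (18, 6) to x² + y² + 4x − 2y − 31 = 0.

With centre O = (−2, 1), |OP|² = 425 and r² = 36.
Power of the point: PT² = |PO|² − r² = 389, so PT = √389.

√389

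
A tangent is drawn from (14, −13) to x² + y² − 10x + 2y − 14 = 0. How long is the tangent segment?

√185

The centre is (5, −1) and r = 2√10. The square of the distance from P to the centre is 81 + 144 = 225.
By the tangent–radius right angle, tangent length = √(|PO|² − r²) = √185.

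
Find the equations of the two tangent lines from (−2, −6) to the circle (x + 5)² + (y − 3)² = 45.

Write the tangent as mx − y + (−6 − m·(−2)) = 0 and set its distance from the centre to 3√5:
(−3m − (9))² = 45(m² + 1)
2m² − 3m − 2 = 0, so m = 2 or m = −1/2.
Through (−2, −6) these give 2x − y = 2 and x + 2y = −14.

2x − y = 2 and x + 2y = −14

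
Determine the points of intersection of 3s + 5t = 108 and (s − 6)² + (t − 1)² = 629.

From the line, t = (108 − 3s)/5. Substituting:
34s² − 918s − 4216 = 0  ⟹  s² − 27s − 124 = 0
s = 31 or s = −4, giving (31, 3) and (−4, 24).

(−4, 24) and (31, 3)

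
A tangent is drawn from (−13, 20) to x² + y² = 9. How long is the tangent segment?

With centre O = (0, 0), |OP|² = 569 and r² = 9.
By the tangent–radius right angle, tangent length = √(|PO|² − r²) = √560 = 4√35.

4√35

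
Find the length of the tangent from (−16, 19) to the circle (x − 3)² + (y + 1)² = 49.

With centre O = (3, −1), |OP|² = 761 and r² = 49.
By the tangent–radius right angle, tangent length = √(|PO|² − r²) = √712 = 2√178.

2√178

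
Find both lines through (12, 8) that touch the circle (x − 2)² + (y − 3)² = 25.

A line y − (8) = m(x − (12)) is tangent when its distance from (2, 3) is 5:
(−10m − (−5))² = 25(m² + 1)
3m² − 4m = 0, so m = 4/3 or m = 0.
Through (12, 8) these give 4x − 3y = 24 and y = 8.

4x − 3y = 24 and y = 8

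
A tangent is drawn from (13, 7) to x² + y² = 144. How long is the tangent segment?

√74

Centre (0, 0), r² = 144. |PO|² = (13)² + (7)² = 218.
By the tangent–radius right angle, tangent length = √(|PO|² − r²) = √74.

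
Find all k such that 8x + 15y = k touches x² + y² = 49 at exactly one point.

The line touches the circle iff its distance from (0, 0) is 7:
|8·0 + 15·0 − k| / √289 = 7
|k| = 7·17, so k = 119 or k = −119.

k = −119 or k = 119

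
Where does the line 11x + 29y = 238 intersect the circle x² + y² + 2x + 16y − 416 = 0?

(−10, 12) and (19, 1)

Express y = (238 − 11x)/29 and substitute into the circle:
962x² − 8658x − 182780 = 0  ⟹  x² − 9x − 190 = 0
x = 19 or x = −10, giving (19, 1) and (−10, 12).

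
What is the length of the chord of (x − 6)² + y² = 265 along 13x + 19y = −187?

The distance from (6, 0) to the line is 265/√530, and r² = 265.
Half the chord is √(r² − d²) = √(265/2), so the full chord is √530.

√530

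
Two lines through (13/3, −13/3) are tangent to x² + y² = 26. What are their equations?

5x − y = 26 and x − 5y = 26

Write the tangent as mx − y + (−13/3 − m·(13/3)) = 0 and set its distance from the centre to √26:
[m·(−13/3) − (13/3)]² = 26(m² + 1)
5m² − 26m + 5 = 0, so m = 5 or m = 1/5.
Through (13/3, −13/3) these give 5x − y = 26 and x − 5y = 26.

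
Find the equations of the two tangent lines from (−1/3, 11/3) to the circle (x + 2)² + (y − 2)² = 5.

x + 2y = 7 and 2x + y = 3

Let a tangent through (−1/3, 11/3) have slope m. Its distance from (−2, 2) must equal √5:
(−5/3m − (−5/3))² = 5(m² + 1)
2m² + 5m + 2 = 0, so m = −1/2 or m = −2.
Through (−1/3, 11/3) these give x + 2y = 7 and 2x + y = 3.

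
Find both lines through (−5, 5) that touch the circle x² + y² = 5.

x + 2y = 5 and 2x + y = −5

Write the tangent as mx − y + (5 − m·(−5)) = 0 and set its distance from the centre to √5:
[m·(5) − (−5)]² = 5(m² + 1)
2m² + 5m + 2 = 0, so m = −1/2 or m = −2.
With m = −1/2: x + 2y = 5. With m = −2: 2x + y = −5.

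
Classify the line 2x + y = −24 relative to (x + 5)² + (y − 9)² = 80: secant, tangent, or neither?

neither

Centre (−5, 9), r² = 80. Distance² from centre to line = (23)²/5 = 529/5.
Since d² > r², the line lies outside the circle.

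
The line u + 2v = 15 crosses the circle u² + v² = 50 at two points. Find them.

(1, 7) and (5, 5)

Express v = (15 − u)/2 and substitute into the circle:
5u² − 30u + 25 = 0  ⟹  u² − 6u + 5 = 0
u = 5 or u = 1, giving (5, 5) and (1, 7).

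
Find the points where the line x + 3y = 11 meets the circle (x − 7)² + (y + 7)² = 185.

(−1, 4) and (20, −3)

Express y = (11 − x)/3 and substitute into the circle:
10x² − 190x − 200 = 0  ⟹  x² − 19x − 20 = 0
x = 20 or x = −1, giving (20, −3) and (−1, 4).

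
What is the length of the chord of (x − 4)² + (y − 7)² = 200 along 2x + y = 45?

4√5

Centre (4, 7), r² = 200. Perpendicular distance d from centre to line = |−30| / √5 = 30/√5.
Chord = 2√(r² − d²) = 2·√(20) = 4√5.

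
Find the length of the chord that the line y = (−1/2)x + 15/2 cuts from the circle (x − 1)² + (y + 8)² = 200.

4√5

Centre (1, −8), r² = 200. Perpendicular distance d from centre to line = |−30| / √5 = 30/√5.
Chord = 2√(r² − d²) = 2·√(20) = 4√5.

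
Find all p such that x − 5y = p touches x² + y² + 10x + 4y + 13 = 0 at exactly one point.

p = 5 ± 4√26

For a tangent, require d(centre, line) = r = 4.
|1·(−5) − 5·(−2) − p| / √26 = 4
|p − (5)| = 4√26.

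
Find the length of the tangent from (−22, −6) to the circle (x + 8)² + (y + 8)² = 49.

With centre O = (−8, −8), |OP|² = 200 and r² = 49.
The tangent meets the radius at right angles, so tangent² = |PO|² − r² = 200 − 49 = 151.

√151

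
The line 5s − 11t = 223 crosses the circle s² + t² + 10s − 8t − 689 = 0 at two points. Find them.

Substitute t = (−223 + 5s)/11:
146s² − 1460s − 14016 = 0  ⟹  s² − 10s − 96 = 0
s = 16 or s = −6, giving (16, −13) and (−6, −23).

(−6, −23) and (16, −13)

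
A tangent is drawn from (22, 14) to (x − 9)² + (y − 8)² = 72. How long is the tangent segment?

With centre O = (9, 8), |OP|² = 205 and r² = 72.
Power of the point: PT² = |PO|² − r² = 133, so PT = √133.

√133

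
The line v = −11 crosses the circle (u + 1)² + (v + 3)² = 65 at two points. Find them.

Substitute v = −11:
u² + 2u = 0
u = 0 or u = −2, giving (0, −11) and (−2, −11).

(−2, −11) and (0, −11)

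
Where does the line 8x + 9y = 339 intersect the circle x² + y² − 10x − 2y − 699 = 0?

From the line, y = (339 − 8x)/9. Substituting:
145x² − 6090x + 52200 = 0  ⟹  x² − 42x + 360 = 0
x = 30 or x = 12, giving (30, 11) and (12, 27).

(12, 27) and (30, 11)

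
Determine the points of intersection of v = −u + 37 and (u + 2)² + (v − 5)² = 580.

(14, 23) and (16, 21)

Express v = −u + 37 and substitute into the circle:
2u² − 60u + 448 = 0  ⟹  u² − 30u + 224 = 0
u = 16 or u = 14, giving (16, 21) and (14, 23).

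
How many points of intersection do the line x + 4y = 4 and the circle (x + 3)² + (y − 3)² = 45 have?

2

Centre (−3, 3), r² = 45. Distance² from centre to line = (5)²/17 = 25/17.
Since d² < r², the line cuts the circle twice.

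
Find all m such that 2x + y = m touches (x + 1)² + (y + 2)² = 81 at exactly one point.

The line touches the circle iff its distance from (−1, −2) is 9:
|2·(−1) + 1·(−2) − m| / √5 = 9
|m − (−4)| = 9√5.

m = −4 ± 9√5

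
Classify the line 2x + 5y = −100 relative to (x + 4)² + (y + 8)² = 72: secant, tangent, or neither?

neither

d² = (2·(−4) + 5·(−8) − (−100))²/29 = 2704/29; r² = 72.
Since d² > r², the line lies outside the circle.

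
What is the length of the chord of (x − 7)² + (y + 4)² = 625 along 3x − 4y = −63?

30

Substitute y = (63 + 3x)/4:
25x² + 250x − 2975 = 0  ⟹  x² + 10x − 119 = 0
x = 7 or x = −17, giving (7, 21) and (−17, 3).
Chord length = distance between (7, 21) and (−17, 3) = √900 = 30.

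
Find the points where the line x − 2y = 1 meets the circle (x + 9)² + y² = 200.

From the line, y = (−1 + x)/2. Substituting:
5x² + 70x − 475 = 0  ⟹  x² + 14x − 95 = 0
x = 5 or x = −19, giving (5, 2) and (−19, −10).

(−19, −10) and (5, 2)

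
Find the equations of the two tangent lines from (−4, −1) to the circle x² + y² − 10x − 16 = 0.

5x − 4y = −16 and 4x + 5y = −21

A line y − (−1) = m(x − (−4)) is tangent when its distance from (5, 0) is √41:
(9m − (1))² = 41(m² + 1)
20m² − 9m − 20 = 0, so m = 5/4 or m = −4/5.
With m = 5/4: 5x − 4y = −16. With m = −4/5: 4x + 5y = −21.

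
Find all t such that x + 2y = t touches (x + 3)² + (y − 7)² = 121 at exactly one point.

The line touches the circle iff its distance from (−3, 7) is 11:
|1·(−3) + 2·7 − t| / √5 = 11
|t − (11)| = 11√5.

t = 11 ± 11√5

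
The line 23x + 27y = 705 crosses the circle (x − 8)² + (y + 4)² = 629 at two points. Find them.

(6, 21) and (33, −2)

Substitute y = (705 − 23x)/27:
1258x² − 49062x + 249084 = 0  ⟹  x² − 39x + 198 = 0
x = 33 or x = 6, giving (33, −2) and (6, 21).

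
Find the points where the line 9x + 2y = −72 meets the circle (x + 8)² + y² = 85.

From the line, y = (−72 − 9x)/2. Substituting:
85x² + 1360x + 5100 = 0  ⟹  x² + 16x + 60 = 0
x = −6 or x = −10, giving (−6, −9) and (−10, 9).

(−10, 9) and (−6, −9)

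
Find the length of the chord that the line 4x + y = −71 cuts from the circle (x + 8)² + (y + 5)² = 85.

The distance from (−8, −5) to the line is 34/√17, and r² = 85.
Half the chord is √(r² − d²) = √(17), so the full chord is 2√17.

2√17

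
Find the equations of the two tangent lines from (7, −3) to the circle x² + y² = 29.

2x − 5y = 29 and 5x + 2y = 29

A line y − (−3) = m(x − (7)) is tangent when its distance from (0, 0) is √29:
(−7m − (3))² = 29(m² + 1)
10m² + 21m − 10 = 0, so m = 2/5 or m = −5/2.
Through (7, −3) these give 2x − 5y = 29 and 5x + 2y = 29.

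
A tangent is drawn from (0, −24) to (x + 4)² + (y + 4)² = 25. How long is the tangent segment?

With centre O = (−4, −4), |OP|² = 416 and r² = 25.
Power of the point: PT² = |PO|² − r² = 391, so PT = √391.

√391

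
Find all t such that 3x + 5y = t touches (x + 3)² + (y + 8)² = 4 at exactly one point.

t = −49 ± 2√34

For a tangent, require d(centre, line) = r = 2.
|3·(−3) + 5·(−8) − t| / √34 = 2
|t − (−49)| = 2√34.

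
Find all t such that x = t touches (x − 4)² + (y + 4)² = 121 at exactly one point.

t = −7 or t = 15

The line touches the circle iff its distance from (4, −4) is 11:
|1·4 + 0·(−4) − t| / √1 = 11
|t − (4)| = 11, so t = 15 or t = −7.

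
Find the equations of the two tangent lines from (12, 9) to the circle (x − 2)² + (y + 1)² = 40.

x − 3y = −15 and 3x − y = 27

Let a tangent through (12, 9) have slope m. Its distance from (2, −1) must equal 2√10:
[m·(−10) − (−10)]² = 40(m² + 1)
3m² − 10m + 3 = 0, so m = 1/3 or m = 3.
Through (12, 9) these give x − 3y = −15 and 3x − y = 27.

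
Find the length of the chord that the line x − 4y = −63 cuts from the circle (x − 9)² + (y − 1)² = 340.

Express y = (63 + x)/4 and substitute into the circle:
17x² − 170x − 663 = 0  ⟹  x² − 10x − 39 = 0
x = 13 or x = −3, giving (13, 19) and (−3, 15).
Chord length = distance between (13, 19) and (−3, 15) = √272 = 4√17.

4√17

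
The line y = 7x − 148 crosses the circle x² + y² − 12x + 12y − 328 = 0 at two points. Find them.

(18, −22) and (22, 6)

Express y = 7x − 148 and substitute into the circle:
50x² − 2000x + 19800 = 0  ⟹  x² − 40x + 396 = 0
x = 22 or x = 18, giving (22, 6) and (18, −22).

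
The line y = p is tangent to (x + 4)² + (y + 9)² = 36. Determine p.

Tangency holds when the distance from the centre (−4, −9) to the line equals the radius 6:
|0·(−4) + 1·(−9) − p| / √1 = 6
|p − (−9)| = 6, so p = −3 or p = −15.

p = −15 or p = −3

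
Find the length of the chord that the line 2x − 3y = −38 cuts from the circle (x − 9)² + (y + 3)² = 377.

The distance from (9, −3) to the line is 65/√13, and r² = 377.
Chord = 2√(r² − d²) = 2·√(52) = 4√13.

4√13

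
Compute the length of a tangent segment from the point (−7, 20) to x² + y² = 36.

The centre is (0, 0) and r = 6. The square of the distance from P to the centre is 49 + 400 = 449.
Power of the point: PT² = |PO|² − r² = 413, so PT = √413.

√413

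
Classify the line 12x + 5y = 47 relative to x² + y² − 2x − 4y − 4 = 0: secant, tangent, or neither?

secant

d² = (12·1 + 5·2 − (47))²/169 = 625/169; r² = 9.
Since d² < r², the line cuts the circle twice.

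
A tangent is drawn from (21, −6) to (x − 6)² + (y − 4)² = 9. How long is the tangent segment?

The centre is (6, 4) and r = 3. The square of the distance from P to the centre is 225 + 100 = 325.
Power of the point: PT² = |PO|² − r² = 316, so PT = 2√79.

2√79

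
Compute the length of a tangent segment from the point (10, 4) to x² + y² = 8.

6√3

With centre O = (0, 0), |OP|² = 116 and r² = 8.
By the tangent–radius right angle, tangent length = √(|PO|² − r²) = √108 = 6√3.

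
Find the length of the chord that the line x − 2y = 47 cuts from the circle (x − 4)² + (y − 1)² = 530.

The distance from (4, 1) to the line is 45/√5, and r² = 530.
Chord = 2√(r² − d²) = 2·√(125) = 10√5.

10√5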